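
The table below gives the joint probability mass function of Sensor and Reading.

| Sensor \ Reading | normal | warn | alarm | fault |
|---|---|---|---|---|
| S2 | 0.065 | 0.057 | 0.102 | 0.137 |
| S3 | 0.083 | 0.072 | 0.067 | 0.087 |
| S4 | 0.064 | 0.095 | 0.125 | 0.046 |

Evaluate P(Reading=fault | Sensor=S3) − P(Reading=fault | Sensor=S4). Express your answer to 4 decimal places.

P(Sensor=S3) = 0.083 + 0.072 + 0.067 + 0.087 = 0.309; P(Reading=fault | Sensor=S3) = 0.087/0.309 = 0.28155.
P(Sensor=S4) = 0.064 + 0.095 + 0.125 + 0.046 = 0.330; P(Reading=fault | Sensor=S4) = 0.046/0.330 = 0.13939.
Difference = 0.1422.

0.1422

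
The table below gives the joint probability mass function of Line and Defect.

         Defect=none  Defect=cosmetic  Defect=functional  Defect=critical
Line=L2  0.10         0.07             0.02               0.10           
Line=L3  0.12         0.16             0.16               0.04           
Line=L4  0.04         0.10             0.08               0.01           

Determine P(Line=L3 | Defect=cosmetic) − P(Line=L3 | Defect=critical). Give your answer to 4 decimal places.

P(Defect=cosmetic) = 0.07 + 0.16 + 0.10 = 0.33; P(Line=L3 | Defect=cosmetic) = 0.16/0.33 = 0.48485.
P(Defect=critical) = 0.10 + 0.04 + 0.01 = 0.15; P(Line=L3 | Defect=critical) = 0.04/0.15 = 0.26667.
Difference = 0.2182.

0.2182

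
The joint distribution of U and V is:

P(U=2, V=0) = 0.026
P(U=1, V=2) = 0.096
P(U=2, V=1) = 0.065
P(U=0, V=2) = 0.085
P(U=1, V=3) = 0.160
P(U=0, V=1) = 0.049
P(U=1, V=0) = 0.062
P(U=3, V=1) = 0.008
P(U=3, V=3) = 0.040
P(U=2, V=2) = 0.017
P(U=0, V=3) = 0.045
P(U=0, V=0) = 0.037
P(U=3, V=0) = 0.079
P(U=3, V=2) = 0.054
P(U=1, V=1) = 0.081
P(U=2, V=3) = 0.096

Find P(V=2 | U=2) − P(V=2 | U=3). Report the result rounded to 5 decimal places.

P(U=2) = 0.026 + 0.065 + 0.017 + 0.096 = 0.204; P(V=2 | U=2) = 0.017/0.204 = 0.083333.
P(U=3) = 0.079 + 0.008 + 0.054 + 0.040 = 0.181; P(V=2 | U=3) = 0.054/0.181 = 0.298343.
Difference = -0.21501.

-0.21501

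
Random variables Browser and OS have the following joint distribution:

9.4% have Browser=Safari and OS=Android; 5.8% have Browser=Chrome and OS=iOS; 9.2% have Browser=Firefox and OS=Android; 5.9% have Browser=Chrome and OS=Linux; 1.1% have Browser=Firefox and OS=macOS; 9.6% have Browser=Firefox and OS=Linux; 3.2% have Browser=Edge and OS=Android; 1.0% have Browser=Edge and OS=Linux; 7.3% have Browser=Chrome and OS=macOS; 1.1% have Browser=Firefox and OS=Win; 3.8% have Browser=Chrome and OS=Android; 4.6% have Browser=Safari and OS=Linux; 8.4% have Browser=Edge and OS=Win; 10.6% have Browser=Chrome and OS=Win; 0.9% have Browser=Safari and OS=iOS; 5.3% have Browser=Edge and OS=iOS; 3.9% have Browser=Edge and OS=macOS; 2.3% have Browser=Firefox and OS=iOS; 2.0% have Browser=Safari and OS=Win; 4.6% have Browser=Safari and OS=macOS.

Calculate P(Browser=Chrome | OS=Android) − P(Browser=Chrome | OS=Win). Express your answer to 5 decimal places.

-0.33120

P(OS=Android) = 0.038 + 0.092 + 0.094 + 0.032 = 0.256; P(Browser=Chrome | OS=Android) = 0.038/0.256 = 0.148438.
P(OS=Win) = 0.106 + 0.011 + 0.020 + 0.084 = 0.221; P(Browser=Chrome | OS=Win) = 0.106/0.221 = 0.479638.
Difference = -0.33120.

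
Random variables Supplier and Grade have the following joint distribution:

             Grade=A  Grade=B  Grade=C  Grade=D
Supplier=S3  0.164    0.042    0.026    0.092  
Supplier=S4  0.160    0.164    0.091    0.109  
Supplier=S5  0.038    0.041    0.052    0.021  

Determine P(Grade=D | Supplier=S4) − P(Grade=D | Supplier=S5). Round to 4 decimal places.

P(Supplier=S4) = 0.160 + 0.164 + 0.091 + 0.109 = 0.524; P(Grade=D | Supplier=S4) = 0.109/0.524 = 0.20802.
P(Supplier=S5) = 0.038 + 0.041 + 0.052 + 0.021 = 0.152; P(Grade=D | Supplier=S5) = 0.021/0.152 = 0.13816.
Difference = 0.0699.

0.0699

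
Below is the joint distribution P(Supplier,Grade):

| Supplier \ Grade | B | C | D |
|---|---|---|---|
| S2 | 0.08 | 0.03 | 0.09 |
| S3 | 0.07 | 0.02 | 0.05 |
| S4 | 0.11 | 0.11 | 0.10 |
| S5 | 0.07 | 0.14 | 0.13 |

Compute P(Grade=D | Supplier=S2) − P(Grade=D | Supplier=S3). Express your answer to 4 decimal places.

0.0929

P(Supplier=S2) = 0.08 + 0.03 + 0.09 = 0.20; P(Grade=D | Supplier=S2) = 0.09/0.20 = 0.45000.
P(Supplier=S3) = 0.07 + 0.02 + 0.05 = 0.14; P(Grade=D | Supplier=S3) = 0.05/0.14 = 0.35714.
Difference = 0.0929.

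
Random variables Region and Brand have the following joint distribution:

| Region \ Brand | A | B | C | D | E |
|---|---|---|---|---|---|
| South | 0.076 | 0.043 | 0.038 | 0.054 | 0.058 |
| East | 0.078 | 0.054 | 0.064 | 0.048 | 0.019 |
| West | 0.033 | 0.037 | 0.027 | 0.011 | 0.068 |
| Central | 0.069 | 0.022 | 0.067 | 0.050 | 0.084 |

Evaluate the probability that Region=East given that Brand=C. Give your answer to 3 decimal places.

P(Brand=C) = 0.038 + 0.064 + 0.027 + 0.067 = 0.196.
P(Region=East | Brand=C) = 0.064/0.196 = 0.327.

0.327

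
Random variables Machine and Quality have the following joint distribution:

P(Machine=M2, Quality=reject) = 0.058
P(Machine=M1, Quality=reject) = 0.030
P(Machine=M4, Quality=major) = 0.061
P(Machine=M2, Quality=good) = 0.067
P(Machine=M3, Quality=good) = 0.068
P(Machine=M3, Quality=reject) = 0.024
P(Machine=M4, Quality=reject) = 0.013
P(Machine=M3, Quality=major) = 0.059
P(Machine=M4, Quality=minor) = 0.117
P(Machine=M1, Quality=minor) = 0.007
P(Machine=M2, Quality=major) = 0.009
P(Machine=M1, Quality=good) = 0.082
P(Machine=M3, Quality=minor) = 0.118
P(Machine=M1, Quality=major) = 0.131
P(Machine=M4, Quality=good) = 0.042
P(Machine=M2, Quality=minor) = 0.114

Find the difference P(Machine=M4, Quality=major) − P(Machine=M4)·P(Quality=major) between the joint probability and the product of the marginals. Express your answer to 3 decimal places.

0.000

P(Machine=M4) = 0.042 + 0.117 + 0.061 + 0.013 = 0.233.
P(Quality=major) = 0.131 + 0.009 + 0.059 + 0.061 = 0.260.
P(Machine=M4, Quality=major) − P(Machine=M4)P(Quality=major) = 0.061 − 0.233×0.260 = 0.000.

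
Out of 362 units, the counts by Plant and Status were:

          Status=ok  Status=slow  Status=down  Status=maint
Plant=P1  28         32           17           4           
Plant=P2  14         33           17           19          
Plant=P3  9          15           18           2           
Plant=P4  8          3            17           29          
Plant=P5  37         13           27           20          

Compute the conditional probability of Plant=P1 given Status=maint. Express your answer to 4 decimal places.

Total with Status=maint: 4 + 19 + 2 + 29 + 20 = 74.
P(Plant=P1 | Status=maint) = 4/74 = 0.0541.

0.0541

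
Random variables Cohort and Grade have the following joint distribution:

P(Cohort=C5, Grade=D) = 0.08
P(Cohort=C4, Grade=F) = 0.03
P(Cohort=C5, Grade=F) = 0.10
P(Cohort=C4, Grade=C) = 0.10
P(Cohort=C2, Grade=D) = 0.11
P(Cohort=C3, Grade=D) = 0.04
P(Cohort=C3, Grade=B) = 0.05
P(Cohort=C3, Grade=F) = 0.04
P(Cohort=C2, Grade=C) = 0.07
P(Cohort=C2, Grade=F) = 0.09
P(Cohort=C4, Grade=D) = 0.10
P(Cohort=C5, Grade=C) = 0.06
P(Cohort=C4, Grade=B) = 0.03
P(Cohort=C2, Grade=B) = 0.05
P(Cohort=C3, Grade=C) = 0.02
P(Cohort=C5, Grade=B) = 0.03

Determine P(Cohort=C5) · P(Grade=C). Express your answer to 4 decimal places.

0.0675

P(Cohort=C5) = 0.03 + 0.06 + 0.08 + 0.10 = 0.27.
P(Grade=C) = 0.07 + 0.02 + 0.10 + 0.06 = 0.25.
Product: 0.27 × 0.25 = 0.0675.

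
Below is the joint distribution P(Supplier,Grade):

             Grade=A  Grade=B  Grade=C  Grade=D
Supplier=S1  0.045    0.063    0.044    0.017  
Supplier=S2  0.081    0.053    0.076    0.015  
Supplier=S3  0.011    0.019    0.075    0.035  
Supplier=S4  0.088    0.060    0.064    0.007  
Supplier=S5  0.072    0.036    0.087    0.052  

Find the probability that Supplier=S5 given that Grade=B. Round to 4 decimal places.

P(Grade=B) = 0.063 + 0.053 + 0.019 + 0.060 + 0.036 = 0.231.
P(Supplier=S5 | Grade=B) = 0.036/0.231 = 0.1558.

0.1558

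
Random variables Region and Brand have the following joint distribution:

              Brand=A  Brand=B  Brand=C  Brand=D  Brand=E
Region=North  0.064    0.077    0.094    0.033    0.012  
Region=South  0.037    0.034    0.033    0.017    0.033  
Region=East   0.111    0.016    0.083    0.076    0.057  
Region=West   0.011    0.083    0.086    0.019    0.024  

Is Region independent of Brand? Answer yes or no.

no

P(Region=East) = 0.343 and P(Brand=B) = 0.210, so their product is 0.07203, but P(Region=East, Brand=B) = 0.016. Since these differ, Region and Brand are not independent.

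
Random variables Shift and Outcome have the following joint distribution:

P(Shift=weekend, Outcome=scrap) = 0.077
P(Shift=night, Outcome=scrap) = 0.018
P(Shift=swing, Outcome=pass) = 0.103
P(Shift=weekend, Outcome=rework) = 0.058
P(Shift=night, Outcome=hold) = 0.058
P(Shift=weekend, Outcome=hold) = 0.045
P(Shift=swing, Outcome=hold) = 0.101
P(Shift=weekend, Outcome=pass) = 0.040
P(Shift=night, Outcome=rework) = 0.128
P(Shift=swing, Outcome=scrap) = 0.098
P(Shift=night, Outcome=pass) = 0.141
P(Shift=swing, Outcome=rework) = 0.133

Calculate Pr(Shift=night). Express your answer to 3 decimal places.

P(Shift=night) = 0.141 + 0.128 + 0.018 + 0.058 = 0.345.

0.345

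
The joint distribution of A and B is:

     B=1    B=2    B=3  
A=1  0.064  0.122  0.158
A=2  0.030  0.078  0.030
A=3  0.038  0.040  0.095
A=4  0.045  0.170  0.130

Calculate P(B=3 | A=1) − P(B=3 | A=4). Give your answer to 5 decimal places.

P(A=1) = 0.064 + 0.122 + 0.158 = 0.344; P(B=3 | A=1) = 0.158/0.344 = 0.459302.
P(A=4) = 0.045 + 0.170 + 0.130 = 0.345; P(B=3 | A=4) = 0.130/0.345 = 0.376812.
Difference = 0.08249.

0.08249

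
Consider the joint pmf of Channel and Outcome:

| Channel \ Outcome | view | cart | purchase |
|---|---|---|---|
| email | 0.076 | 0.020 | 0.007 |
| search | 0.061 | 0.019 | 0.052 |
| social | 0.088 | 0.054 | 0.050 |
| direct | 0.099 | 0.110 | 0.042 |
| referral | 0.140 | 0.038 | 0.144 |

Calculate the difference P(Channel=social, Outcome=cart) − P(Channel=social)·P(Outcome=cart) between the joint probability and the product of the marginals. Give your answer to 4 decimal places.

0.0077

P(Channel=social) = 0.088 + 0.054 + 0.050 = 0.192.
P(Outcome=cart) = 0.020 + 0.019 + 0.054 + 0.110 + 0.038 = 0.241.
P(Channel=social, Outcome=cart) − P(Channel=social)P(Outcome=cart) = 0.054 − 0.192×0.241 = 0.0077.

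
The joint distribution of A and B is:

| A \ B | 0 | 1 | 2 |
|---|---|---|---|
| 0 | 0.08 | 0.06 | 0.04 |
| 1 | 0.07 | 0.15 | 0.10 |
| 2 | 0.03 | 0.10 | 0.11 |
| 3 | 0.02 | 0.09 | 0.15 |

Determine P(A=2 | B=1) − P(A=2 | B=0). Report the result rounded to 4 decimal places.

P(B=1) = 0.06 + 0.15 + 0.10 + 0.09 = 0.40; P(A=2 | B=1) = 0.10/0.40 = 0.25000.
P(B=0) = 0.08 + 0.07 + 0.03 + 0.02 = 0.20; P(A=2 | B=0) = 0.03/0.20 = 0.15000.
Difference = 0.1000.

0.1000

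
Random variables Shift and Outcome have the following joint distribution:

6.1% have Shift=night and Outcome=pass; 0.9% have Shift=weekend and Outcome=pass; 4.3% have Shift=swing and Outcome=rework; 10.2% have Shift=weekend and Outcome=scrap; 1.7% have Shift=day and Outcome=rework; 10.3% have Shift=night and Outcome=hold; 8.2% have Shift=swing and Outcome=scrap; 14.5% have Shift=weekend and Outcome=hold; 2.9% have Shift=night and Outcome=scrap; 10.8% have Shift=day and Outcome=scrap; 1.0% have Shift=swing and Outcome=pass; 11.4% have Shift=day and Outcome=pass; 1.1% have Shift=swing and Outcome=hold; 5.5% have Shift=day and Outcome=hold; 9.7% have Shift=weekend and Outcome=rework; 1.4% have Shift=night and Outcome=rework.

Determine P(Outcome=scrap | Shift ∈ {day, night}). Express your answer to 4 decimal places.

0.2735

P(Shift=day) = 0.114 + 0.017 + 0.108 + 0.055 = 0.294.
P(Shift=night) = 0.061 + 0.014 + 0.029 + 0.103 = 0.207.
P(Shift ∈ {day, night}) = 0.294 + 0.207 = 0.501; P(Outcome=scrap, Shift ∈ {day, night}) = 0.108 + 0.029 = 0.137.
P(Outcome=scrap | Shift ∈ {day, night}) = 0.137/0.501 = 0.2735.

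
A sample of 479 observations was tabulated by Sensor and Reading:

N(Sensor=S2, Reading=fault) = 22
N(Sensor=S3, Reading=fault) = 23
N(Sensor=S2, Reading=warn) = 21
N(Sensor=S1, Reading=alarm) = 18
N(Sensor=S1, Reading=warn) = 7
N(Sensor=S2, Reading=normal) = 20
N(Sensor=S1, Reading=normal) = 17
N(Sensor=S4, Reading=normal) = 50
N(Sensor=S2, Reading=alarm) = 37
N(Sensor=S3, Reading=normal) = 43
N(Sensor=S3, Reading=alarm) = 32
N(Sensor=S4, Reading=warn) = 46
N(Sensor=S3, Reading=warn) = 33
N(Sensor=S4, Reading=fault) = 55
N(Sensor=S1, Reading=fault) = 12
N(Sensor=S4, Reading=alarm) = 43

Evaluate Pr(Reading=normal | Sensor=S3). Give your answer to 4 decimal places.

Total with Sensor=S3: 43 + 33 + 32 + 23 = 131.
P(Reading=normal | Sensor=S3) = 43/131 = 0.3282.

0.3282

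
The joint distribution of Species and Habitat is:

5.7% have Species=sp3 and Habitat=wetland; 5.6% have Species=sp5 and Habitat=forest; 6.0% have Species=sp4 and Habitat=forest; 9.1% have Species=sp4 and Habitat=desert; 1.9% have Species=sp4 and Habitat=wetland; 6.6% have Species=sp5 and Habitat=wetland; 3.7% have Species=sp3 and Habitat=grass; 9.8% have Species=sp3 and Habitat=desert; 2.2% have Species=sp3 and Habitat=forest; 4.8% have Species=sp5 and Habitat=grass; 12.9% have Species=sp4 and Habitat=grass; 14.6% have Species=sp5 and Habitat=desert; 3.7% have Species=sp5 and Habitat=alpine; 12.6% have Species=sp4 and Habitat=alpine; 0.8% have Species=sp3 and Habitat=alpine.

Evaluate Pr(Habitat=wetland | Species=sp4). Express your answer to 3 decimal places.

P(Species=sp4) = 0.060 + 0.129 + 0.019 + 0.091 + 0.126 = 0.425.
P(Habitat=wetland | Species=sp4) = 0.019/0.425 = 0.045.

0.045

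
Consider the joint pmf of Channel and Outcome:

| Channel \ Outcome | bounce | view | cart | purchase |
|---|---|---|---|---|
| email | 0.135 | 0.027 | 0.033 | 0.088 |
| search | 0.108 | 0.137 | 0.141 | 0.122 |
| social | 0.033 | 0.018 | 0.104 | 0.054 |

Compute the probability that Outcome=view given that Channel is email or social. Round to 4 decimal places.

P(Channel=email) = 0.135 + 0.027 + 0.033 + 0.088 = 0.283.
P(Channel=social) = 0.033 + 0.018 + 0.104 + 0.054 = 0.209.
P(Channel ∈ {email, social}) = 0.283 + 0.209 = 0.492; P(Outcome=view, Channel ∈ {email, social}) = 0.027 + 0.018 = 0.045.
P(Outcome=view | Channel ∈ {email, social}) = 0.045/0.492 = 0.0915.

0.0915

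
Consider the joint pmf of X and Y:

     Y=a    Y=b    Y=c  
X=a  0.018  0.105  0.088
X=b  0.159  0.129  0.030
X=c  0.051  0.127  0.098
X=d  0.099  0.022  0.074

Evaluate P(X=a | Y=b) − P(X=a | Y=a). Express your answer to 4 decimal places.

P(Y=b) = 0.105 + 0.129 + 0.127 + 0.022 = 0.383; P(X=a | Y=b) = 0.105/0.383 = 0.27415.
P(Y=a) = 0.018 + 0.159 + 0.051 + 0.099 = 0.327; P(X=a | Y=a) = 0.018/0.327 = 0.05505.
Difference = 0.2191.

0.2191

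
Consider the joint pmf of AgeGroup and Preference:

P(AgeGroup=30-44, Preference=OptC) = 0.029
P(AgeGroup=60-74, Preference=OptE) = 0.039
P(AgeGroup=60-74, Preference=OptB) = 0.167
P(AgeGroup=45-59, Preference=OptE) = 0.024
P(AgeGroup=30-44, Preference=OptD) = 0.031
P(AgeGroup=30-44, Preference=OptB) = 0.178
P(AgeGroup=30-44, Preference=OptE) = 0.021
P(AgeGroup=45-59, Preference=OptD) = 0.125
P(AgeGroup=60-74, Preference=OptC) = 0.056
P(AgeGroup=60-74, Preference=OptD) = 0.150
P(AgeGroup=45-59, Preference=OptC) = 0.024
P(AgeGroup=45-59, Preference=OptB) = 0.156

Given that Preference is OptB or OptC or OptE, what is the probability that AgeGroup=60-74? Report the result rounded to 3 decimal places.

P(Preference=OptB) = 0.178 + 0.156 + 0.167 = 0.501.
P(Preference=OptC) = 0.029 + 0.024 + 0.056 = 0.109.
P(Preference=OptE) = 0.021 + 0.024 + 0.039 = 0.084.
P(Preference ∈ {OptB, OptC, OptE}) = 0.501 + 0.109 + 0.084 = 0.694; P(AgeGroup=60-74, Preference ∈ {OptB, OptC, OptE}) = 0.167 + 0.056 + 0.039 = 0.262.
P(AgeGroup=60-74 | Preference ∈ {OptB, OptC, OptE}) = 0.262/0.694 = 0.378.

0.378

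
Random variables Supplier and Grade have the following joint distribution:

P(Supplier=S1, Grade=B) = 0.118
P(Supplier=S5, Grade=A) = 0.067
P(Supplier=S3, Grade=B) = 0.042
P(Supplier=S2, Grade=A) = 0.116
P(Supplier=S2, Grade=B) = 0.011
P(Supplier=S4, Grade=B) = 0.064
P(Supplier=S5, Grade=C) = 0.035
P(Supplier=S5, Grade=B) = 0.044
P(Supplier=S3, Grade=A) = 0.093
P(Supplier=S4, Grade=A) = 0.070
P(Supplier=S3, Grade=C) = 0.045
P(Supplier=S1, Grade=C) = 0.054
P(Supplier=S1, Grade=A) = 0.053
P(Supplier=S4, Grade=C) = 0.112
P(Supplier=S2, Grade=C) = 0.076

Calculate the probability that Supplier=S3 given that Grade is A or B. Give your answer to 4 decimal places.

P(Grade=A) = 0.053 + 0.116 + 0.093 + 0.070 + 0.067 = 0.399.
P(Grade=B) = 0.118 + 0.011 + 0.042 + 0.064 + 0.044 = 0.279.
P(Grade ∈ {A, B}) = 0.399 + 0.279 = 0.678; P(Supplier=S3, Grade ∈ {A, B}) = 0.093 + 0.042 = 0.135.
P(Supplier=S3 | Grade ∈ {A, B}) = 0.135/0.678 = 0.1991.

0.1991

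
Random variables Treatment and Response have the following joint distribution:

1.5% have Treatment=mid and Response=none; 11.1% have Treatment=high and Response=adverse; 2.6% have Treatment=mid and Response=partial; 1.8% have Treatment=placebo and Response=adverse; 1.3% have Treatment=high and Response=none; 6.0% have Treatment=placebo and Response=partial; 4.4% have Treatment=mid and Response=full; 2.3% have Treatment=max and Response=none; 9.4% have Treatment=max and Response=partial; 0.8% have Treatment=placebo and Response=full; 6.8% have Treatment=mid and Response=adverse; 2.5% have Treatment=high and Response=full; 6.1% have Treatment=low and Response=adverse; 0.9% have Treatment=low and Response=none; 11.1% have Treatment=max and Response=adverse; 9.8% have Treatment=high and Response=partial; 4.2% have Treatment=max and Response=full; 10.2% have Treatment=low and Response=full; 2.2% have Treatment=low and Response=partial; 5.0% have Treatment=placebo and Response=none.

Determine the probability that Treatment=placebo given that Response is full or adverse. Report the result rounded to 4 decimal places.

P(Response=full) = 0.008 + 0.102 + 0.044 + 0.025 + 0.042 = 0.221.
P(Response=adverse) = 0.018 + 0.061 + 0.068 + 0.111 + 0.111 = 0.369.
P(Response ∈ {full, adverse}) = 0.221 + 0.369 = 0.590; P(Treatment=placebo, Response ∈ {full, adverse}) = 0.008 + 0.018 = 0.026.
P(Treatment=placebo | Response ∈ {full, adverse}) = 0.026/0.590 = 0.0441.

0.0441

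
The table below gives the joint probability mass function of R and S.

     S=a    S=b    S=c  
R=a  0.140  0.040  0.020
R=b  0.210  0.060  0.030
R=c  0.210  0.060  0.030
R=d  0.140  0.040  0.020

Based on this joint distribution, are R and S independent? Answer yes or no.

yes

Every cell satisfies P(R,S) = P(R)·P(S). For instance P(R=b) = 0.300, P(S=a) = 0.700, and 0.300×0.700 = 0.210 matches the joint entry. So R and S are independent.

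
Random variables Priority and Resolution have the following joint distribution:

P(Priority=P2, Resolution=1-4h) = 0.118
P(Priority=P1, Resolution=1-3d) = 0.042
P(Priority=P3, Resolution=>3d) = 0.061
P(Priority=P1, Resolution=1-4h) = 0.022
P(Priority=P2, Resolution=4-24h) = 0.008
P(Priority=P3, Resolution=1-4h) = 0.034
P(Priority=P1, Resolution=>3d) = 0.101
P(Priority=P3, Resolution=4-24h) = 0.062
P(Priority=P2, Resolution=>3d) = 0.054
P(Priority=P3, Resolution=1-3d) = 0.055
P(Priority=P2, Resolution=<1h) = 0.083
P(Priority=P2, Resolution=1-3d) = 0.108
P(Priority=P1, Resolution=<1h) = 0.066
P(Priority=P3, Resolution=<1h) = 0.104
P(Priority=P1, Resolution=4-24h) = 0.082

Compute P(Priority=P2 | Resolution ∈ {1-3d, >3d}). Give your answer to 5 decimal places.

P(Resolution=1-3d) = 0.042 + 0.108 + 0.055 = 0.205.
P(Resolution=>3d) = 0.101 + 0.054 + 0.061 = 0.216.
P(Resolution ∈ {1-3d, >3d}) = 0.205 + 0.216 = 0.421; P(Priority=P2, Resolution ∈ {1-3d, >3d}) = 0.108 + 0.054 = 0.162.
P(Priority=P2 | Resolution ∈ {1-3d, >3d}) = 0.162/0.421 = 0.38480.

0.38480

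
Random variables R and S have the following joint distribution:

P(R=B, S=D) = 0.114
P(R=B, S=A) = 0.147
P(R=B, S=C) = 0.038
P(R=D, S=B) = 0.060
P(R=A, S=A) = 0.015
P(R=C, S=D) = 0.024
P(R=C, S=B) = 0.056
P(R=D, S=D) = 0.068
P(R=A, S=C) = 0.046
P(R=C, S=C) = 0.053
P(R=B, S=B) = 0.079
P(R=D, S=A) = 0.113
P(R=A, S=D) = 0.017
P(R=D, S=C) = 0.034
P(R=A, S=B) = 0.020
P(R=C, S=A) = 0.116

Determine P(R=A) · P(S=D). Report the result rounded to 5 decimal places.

P(R=A) = 0.015 + 0.020 + 0.046 + 0.017 = 0.098.
P(S=D) = 0.017 + 0.114 + 0.024 + 0.068 = 0.223.
Product: 0.098 × 0.223 = 0.02185.

0.02185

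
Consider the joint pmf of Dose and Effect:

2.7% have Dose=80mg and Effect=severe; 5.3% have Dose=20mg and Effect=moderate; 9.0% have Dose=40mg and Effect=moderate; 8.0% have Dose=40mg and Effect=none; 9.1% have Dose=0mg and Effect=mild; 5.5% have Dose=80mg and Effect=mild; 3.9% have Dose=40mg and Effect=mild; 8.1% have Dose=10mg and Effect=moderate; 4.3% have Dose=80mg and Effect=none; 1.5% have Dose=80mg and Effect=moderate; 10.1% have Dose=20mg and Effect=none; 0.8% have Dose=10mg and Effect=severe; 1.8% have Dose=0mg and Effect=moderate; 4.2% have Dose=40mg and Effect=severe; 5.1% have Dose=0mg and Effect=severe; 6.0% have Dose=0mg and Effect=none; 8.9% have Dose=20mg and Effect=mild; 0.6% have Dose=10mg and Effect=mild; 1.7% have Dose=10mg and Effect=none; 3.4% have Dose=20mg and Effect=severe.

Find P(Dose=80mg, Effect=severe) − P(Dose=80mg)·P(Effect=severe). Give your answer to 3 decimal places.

P(Dose=80mg) = 0.043 + 0.055 + 0.015 + 0.027 = 0.140.
P(Effect=severe) = 0.051 + 0.008 + 0.034 + 0.042 + 0.027 = 0.162.
P(Dose=80mg, Effect=severe) − P(Dose=80mg)P(Effect=severe) = 0.027 − 0.140×0.162 = 0.004.

0.004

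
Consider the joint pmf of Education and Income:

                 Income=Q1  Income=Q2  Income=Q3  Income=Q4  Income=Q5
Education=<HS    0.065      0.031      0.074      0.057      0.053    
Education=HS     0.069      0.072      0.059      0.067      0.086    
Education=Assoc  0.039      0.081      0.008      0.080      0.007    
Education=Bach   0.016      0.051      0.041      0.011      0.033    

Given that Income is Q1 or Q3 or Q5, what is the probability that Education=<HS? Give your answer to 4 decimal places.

P(Income=Q1) = 0.065 + 0.069 + 0.039 + 0.016 = 0.189.
P(Income=Q3) = 0.074 + 0.059 + 0.008 + 0.041 = 0.182.
P(Income=Q5) = 0.053 + 0.086 + 0.007 + 0.033 = 0.179.
P(Income ∈ {Q1, Q3, Q5}) = 0.189 + 0.182 + 0.179 = 0.550; P(Education=<HS, Income ∈ {Q1, Q3, Q5}) = 0.065 + 0.074 + 0.053 = 0.192.
P(Education=<HS | Income ∈ {Q1, Q3, Q5}) = 0.192/0.550 = 0.3491.

0.3491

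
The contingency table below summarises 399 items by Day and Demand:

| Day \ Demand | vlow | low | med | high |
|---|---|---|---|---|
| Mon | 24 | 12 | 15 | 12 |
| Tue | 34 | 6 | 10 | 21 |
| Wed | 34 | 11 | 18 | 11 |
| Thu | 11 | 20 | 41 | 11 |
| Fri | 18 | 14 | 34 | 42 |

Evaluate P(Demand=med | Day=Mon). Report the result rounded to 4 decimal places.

0.2381

Total with Day=Mon: 24 + 12 + 15 + 12 = 63.
P(Demand=med | Day=Mon) = 15/63 = 0.2381.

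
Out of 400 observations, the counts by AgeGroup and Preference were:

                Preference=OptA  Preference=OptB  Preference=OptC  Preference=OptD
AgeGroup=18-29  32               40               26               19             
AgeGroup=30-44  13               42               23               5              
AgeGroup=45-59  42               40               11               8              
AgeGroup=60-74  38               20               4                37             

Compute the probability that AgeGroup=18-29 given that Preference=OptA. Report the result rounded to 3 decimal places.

0.256

Total with Preference=OptA: 32 + 13 + 42 + 38 = 125.
P(AgeGroup=18-29 | Preference=OptA) = 32/125 = 0.256.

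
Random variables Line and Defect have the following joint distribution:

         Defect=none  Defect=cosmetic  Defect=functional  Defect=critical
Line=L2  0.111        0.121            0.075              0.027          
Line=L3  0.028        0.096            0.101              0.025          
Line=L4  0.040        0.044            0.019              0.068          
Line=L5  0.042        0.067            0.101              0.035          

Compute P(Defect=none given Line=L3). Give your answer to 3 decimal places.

0.112

P(Line=L3) = 0.028 + 0.096 + 0.101 + 0.025 = 0.250.
P(Defect=none | Line=L3) = 0.028/0.250 = 0.112.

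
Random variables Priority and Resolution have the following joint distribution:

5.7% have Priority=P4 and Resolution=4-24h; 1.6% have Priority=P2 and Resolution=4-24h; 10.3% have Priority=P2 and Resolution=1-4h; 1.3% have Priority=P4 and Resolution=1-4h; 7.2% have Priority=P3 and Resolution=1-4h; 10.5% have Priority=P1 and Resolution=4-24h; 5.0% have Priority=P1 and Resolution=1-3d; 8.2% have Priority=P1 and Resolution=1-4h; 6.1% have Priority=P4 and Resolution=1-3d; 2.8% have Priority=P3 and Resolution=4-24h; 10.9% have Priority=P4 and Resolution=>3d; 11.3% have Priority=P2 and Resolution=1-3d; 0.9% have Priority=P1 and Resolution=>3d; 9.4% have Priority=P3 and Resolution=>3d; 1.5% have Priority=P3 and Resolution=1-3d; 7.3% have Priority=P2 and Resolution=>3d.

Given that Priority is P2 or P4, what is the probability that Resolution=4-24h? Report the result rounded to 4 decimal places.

P(Priority=P2) = 0.103 + 0.016 + 0.113 + 0.073 = 0.305.
P(Priority=P4) = 0.013 + 0.057 + 0.061 + 0.109 = 0.240.
P(Priority ∈ {P2, P4}) = 0.305 + 0.240 = 0.545; P(Resolution=4-24h, Priority ∈ {P2, P4}) = 0.016 + 0.057 = 0.073.
P(Resolution=4-24h | Priority ∈ {P2, P4}) = 0.073/0.545 = 0.1339.

0.1339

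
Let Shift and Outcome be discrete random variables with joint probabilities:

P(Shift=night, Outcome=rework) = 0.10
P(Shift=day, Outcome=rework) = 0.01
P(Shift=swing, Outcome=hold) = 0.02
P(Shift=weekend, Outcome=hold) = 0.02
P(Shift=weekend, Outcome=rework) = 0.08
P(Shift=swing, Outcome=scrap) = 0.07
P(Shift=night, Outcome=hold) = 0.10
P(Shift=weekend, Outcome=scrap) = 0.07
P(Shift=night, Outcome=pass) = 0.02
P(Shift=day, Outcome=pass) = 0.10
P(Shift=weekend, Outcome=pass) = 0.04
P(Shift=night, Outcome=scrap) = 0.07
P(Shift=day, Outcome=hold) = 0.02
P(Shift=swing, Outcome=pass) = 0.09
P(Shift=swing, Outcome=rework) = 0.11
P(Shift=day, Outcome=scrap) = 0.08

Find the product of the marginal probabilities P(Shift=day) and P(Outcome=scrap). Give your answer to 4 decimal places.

P(Shift=day) = 0.10 + 0.01 + 0.08 + 0.02 = 0.21.
P(Outcome=scrap) = 0.08 + 0.07 + 0.07 + 0.07 = 0.29.
Product: 0.21 × 0.29 = 0.0609.

0.0609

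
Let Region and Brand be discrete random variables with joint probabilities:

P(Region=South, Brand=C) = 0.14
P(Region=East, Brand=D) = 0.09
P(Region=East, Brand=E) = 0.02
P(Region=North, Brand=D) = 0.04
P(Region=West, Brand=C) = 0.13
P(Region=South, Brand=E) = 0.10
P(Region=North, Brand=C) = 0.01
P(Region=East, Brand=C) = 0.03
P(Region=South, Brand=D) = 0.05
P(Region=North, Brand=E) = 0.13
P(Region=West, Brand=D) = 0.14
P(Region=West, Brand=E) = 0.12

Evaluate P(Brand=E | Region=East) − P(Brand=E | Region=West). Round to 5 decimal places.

P(Region=East) = 0.03 + 0.09 + 0.02 = 0.14; P(Brand=E | Region=East) = 0.02/0.14 = 0.142857.
P(Region=West) = 0.13 + 0.14 + 0.12 = 0.39; P(Brand=E | Region=West) = 0.12/0.39 = 0.307692.
Difference = -0.16484.

-0.16484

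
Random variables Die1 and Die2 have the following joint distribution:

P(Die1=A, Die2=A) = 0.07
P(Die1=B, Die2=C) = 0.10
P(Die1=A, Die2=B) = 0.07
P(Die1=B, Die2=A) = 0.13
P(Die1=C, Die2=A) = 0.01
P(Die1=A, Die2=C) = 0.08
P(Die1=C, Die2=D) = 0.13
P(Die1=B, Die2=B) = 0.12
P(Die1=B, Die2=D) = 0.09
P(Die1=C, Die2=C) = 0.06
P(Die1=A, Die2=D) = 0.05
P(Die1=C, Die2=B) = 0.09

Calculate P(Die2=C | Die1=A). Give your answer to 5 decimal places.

0.29630

P(Die1=A) = 0.07 + 0.07 + 0.08 + 0.05 = 0.27.
P(Die2=C | Die1=A) = 0.08/0.27 = 0.29630.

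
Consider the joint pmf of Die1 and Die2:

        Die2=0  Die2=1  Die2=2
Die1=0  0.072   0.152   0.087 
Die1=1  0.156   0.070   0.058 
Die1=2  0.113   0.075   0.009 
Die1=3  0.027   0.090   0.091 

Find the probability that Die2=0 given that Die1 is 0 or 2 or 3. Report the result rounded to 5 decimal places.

0.29609

P(Die1=0) = 0.072 + 0.152 + 0.087 = 0.311.
P(Die1=2) = 0.113 + 0.075 + 0.009 = 0.197.
P(Die1=3) = 0.027 + 0.090 + 0.091 = 0.208.
P(Die1 ∈ {0, 2, 3}) = 0.311 + 0.197 + 0.208 = 0.716; P(Die2=0, Die1 ∈ {0, 2, 3}) = 0.072 + 0.113 + 0.027 = 0.212.
P(Die2=0 | Die1 ∈ {0, 2, 3}) = 0.212/0.716 = 0.29609.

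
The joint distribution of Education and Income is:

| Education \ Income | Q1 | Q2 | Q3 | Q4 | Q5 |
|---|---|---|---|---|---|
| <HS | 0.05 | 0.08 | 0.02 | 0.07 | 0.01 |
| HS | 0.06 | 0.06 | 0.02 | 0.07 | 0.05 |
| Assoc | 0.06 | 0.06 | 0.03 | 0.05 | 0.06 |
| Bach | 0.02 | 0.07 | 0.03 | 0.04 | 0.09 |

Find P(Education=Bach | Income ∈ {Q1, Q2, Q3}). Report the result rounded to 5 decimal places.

0.21429

P(Income=Q1) = 0.05 + 0.06 + 0.06 + 0.02 = 0.19.
P(Income=Q2) = 0.08 + 0.06 + 0.06 + 0.07 = 0.27.
P(Income=Q3) = 0.02 + 0.02 + 0.03 + 0.03 = 0.10.
P(Income ∈ {Q1, Q2, Q3}) = 0.19 + 0.27 + 0.10 = 0.56; P(Education=Bach, Income ∈ {Q1, Q2, Q3}) = 0.02 + 0.07 + 0.03 = 0.12.
P(Education=Bach | Income ∈ {Q1, Q2, Q3}) = 0.12/0.56 = 0.21429.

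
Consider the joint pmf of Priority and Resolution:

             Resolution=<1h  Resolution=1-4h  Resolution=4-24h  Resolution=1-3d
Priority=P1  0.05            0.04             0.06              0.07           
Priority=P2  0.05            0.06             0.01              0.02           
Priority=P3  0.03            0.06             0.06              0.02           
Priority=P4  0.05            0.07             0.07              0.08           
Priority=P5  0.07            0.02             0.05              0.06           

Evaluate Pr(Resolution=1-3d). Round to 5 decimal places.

P(Resolution=1-3d) = 0.07 + 0.02 + 0.02 + 0.08 + 0.06 = 0.25.

0.25000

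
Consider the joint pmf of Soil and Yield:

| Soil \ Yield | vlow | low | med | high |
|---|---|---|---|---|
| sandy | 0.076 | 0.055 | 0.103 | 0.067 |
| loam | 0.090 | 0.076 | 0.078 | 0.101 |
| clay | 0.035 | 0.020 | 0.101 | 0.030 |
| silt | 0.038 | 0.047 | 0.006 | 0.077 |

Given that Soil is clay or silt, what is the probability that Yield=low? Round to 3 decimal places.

P(Soil=clay) = 0.035 + 0.020 + 0.101 + 0.030 = 0.186.
P(Soil=silt) = 0.038 + 0.047 + 0.006 + 0.077 = 0.168.
P(Soil ∈ {clay, silt}) = 0.186 + 0.168 = 0.354; P(Yield=low, Soil ∈ {clay, silt}) = 0.020 + 0.047 = 0.067.
P(Yield=low | Soil ∈ {clay, silt}) = 0.067/0.354 = 0.189.

0.189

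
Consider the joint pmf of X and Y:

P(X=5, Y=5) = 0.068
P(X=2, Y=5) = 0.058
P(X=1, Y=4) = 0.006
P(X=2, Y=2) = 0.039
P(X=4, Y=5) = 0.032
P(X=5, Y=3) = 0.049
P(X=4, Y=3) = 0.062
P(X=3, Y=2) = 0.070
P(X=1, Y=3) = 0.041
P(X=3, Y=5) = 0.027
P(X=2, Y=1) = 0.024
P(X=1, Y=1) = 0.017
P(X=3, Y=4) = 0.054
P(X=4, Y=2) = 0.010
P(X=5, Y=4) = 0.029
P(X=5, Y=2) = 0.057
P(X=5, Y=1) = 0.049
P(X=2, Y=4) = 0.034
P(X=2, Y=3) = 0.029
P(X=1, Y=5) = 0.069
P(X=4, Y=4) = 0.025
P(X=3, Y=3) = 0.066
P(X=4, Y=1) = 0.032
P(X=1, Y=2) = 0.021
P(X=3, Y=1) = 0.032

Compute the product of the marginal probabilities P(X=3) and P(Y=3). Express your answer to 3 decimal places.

P(X=3) = 0.032 + 0.070 + 0.066 + 0.054 + 0.027 = 0.249.
P(Y=3) = 0.041 + 0.029 + 0.066 + 0.062 + 0.049 = 0.247.
Product: 0.249 × 0.247 = 0.062.

0.062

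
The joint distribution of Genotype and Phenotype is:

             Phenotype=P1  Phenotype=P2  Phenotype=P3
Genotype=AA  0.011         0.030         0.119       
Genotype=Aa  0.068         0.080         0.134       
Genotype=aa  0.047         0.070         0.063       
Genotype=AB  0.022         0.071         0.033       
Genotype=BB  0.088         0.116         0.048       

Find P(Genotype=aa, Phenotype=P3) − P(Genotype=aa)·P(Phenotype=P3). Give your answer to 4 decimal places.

P(Genotype=aa) = 0.047 + 0.070 + 0.063 = 0.180.
P(Phenotype=P3) = 0.119 + 0.134 + 0.063 + 0.033 + 0.048 = 0.397.
P(Genotype=aa, Phenotype=P3) − P(Genotype=aa)P(Phenotype=P3) = 0.063 − 0.180×0.397 = -0.0085.

-0.0085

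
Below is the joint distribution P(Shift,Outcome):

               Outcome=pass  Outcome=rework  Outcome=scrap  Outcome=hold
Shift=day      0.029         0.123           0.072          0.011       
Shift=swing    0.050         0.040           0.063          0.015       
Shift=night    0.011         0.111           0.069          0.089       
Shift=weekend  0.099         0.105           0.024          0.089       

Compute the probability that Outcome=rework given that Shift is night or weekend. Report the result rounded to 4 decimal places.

P(Shift=night) = 0.011 + 0.111 + 0.069 + 0.089 = 0.280.
P(Shift=weekend) = 0.099 + 0.105 + 0.024 + 0.089 = 0.317.
P(Shift ∈ {night, weekend}) = 0.280 + 0.317 = 0.597; P(Outcome=rework, Shift ∈ {night, weekend}) = 0.111 + 0.105 = 0.216.
P(Outcome=rework | Shift ∈ {night, weekend}) = 0.216/0.597 = 0.3618.

0.3618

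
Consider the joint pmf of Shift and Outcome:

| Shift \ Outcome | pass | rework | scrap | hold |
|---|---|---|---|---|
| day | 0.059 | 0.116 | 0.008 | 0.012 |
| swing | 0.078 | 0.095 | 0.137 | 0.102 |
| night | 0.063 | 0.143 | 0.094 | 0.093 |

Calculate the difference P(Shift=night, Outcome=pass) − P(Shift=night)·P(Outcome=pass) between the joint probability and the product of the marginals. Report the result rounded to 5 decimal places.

-0.01560

P(Shift=night) = 0.063 + 0.143 + 0.094 + 0.093 = 0.393.
P(Outcome=pass) = 0.059 + 0.078 + 0.063 = 0.200.
P(Shift=night, Outcome=pass) − P(Shift=night)P(Outcome=pass) = 0.063 − 0.393×0.200 = -0.01560.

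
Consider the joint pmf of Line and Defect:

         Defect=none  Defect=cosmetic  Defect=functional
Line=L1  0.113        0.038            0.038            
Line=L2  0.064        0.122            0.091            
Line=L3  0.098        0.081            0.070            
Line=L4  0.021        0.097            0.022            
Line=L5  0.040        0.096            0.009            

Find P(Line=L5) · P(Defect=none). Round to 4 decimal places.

0.0487

P(Line=L5) = 0.040 + 0.096 + 0.009 = 0.145.
P(Defect=none) = 0.113 + 0.064 + 0.098 + 0.021 + 0.040 = 0.336.
Product: 0.145 × 0.336 = 0.0487.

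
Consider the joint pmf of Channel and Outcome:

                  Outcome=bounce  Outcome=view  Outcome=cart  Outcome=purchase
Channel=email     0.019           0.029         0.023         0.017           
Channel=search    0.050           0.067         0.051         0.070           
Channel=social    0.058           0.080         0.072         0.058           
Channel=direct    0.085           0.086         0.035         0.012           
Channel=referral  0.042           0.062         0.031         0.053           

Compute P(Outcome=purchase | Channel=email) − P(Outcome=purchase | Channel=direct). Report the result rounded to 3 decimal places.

0.138

P(Channel=email) = 0.019 + 0.029 + 0.023 + 0.017 = 0.088; P(Outcome=purchase | Channel=email) = 0.017/0.088 = 0.1932.
P(Channel=direct) = 0.085 + 0.086 + 0.035 + 0.012 = 0.218; P(Outcome=purchase | Channel=direct) = 0.012/0.218 = 0.0550.
Difference = 0.138.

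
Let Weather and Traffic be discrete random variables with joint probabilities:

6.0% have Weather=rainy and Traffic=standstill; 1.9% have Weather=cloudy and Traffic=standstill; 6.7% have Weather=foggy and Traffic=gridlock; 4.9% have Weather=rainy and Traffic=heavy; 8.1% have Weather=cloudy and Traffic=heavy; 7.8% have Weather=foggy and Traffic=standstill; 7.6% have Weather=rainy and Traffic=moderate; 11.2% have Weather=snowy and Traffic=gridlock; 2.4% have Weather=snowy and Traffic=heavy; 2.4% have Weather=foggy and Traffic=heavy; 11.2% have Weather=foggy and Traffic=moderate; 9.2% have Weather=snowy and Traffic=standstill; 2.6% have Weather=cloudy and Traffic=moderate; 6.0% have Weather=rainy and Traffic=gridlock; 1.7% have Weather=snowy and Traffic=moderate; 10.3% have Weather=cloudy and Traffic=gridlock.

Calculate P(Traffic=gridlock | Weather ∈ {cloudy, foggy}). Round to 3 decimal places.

0.333

P(Weather=cloudy) = 0.026 + 0.081 + 0.103 + 0.019 = 0.229.
P(Weather=foggy) = 0.112 + 0.024 + 0.067 + 0.078 = 0.281.
P(Weather ∈ {cloudy, foggy}) = 0.229 + 0.281 = 0.510; P(Traffic=gridlock, Weather ∈ {cloudy, foggy}) = 0.103 + 0.067 = 0.170.
P(Traffic=gridlock | Weather ∈ {cloudy, foggy}) = 0.170/0.510 = 0.333.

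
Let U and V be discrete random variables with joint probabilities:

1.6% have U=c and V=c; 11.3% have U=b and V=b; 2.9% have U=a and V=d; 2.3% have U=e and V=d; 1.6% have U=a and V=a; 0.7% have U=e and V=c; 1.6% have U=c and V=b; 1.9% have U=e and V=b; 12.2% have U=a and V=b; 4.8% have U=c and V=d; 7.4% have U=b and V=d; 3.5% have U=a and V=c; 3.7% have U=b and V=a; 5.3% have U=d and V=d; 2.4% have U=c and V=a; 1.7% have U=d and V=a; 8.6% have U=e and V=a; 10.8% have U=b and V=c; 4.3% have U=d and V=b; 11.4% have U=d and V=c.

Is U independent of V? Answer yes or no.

no

P(U=e) = 0.135 and P(V=a) = 0.180, so their product is 0.02430, but P(U=e, V=a) = 0.086. Since these differ, U and V are not independent.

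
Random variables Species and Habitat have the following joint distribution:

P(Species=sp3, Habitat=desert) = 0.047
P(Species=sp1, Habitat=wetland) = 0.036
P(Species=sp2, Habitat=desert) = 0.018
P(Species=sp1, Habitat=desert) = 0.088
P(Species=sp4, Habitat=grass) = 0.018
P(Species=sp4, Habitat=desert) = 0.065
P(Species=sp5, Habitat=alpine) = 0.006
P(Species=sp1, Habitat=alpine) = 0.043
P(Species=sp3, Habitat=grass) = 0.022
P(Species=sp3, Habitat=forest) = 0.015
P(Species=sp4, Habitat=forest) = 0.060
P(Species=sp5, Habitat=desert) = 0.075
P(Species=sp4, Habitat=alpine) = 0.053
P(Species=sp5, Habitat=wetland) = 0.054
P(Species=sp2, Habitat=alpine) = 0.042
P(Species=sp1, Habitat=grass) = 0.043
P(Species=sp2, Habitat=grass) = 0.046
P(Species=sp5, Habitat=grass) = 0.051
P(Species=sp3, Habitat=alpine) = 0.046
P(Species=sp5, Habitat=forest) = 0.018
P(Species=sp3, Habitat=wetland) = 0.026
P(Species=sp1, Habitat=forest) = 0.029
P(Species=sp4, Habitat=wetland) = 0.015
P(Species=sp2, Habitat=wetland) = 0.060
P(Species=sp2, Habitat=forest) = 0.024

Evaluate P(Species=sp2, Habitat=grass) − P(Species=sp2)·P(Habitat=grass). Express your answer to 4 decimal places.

0.0118

P(Species=sp2) = 0.024 + 0.046 + 0.060 + 0.018 + 0.042 = 0.190.
P(Habitat=grass) = 0.043 + 0.046 + 0.022 + 0.018 + 0.051 = 0.180.
P(Species=sp2, Habitat=grass) − P(Species=sp2)P(Habitat=grass) = 0.046 − 0.190×0.180 = 0.0118.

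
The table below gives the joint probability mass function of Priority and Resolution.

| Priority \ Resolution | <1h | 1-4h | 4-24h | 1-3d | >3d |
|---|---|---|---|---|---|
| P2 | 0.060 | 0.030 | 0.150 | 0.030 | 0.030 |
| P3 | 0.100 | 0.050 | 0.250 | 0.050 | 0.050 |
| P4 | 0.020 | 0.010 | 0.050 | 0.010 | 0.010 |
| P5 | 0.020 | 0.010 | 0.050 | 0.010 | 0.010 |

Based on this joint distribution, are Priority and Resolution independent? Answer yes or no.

Every cell satisfies P(Priority,Resolution) = P(Priority)·P(Resolution). For instance P(Priority=P5) = 0.100, P(Resolution=1-4h) = 0.100, and 0.100×0.100 = 0.010 matches the joint entry. So Priority and Resolution are independent.

yes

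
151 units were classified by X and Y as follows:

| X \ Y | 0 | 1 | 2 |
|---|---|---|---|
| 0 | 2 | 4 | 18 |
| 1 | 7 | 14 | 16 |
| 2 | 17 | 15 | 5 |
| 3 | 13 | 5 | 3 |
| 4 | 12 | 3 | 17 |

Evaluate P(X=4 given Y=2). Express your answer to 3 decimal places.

Total with Y=2: 18 + 16 + 5 + 3 + 17 = 59.
P(X=4 | Y=2) = 17/59 = 0.288.

0.288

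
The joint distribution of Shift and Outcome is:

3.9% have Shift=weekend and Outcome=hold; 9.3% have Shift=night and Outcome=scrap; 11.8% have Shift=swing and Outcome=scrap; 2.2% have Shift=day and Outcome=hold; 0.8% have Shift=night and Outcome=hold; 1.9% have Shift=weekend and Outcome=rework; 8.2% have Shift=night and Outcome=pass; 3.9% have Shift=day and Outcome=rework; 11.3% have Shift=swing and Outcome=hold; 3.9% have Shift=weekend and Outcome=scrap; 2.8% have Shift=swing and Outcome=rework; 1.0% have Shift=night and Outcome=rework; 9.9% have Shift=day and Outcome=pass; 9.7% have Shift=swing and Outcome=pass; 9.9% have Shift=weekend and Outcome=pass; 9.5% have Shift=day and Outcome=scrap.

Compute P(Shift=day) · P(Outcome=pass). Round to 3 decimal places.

P(Shift=day) = 0.099 + 0.039 + 0.095 + 0.022 = 0.255.
P(Outcome=pass) = 0.099 + 0.097 + 0.082 + 0.099 = 0.377.
Product: 0.255 × 0.377 = 0.096.

0.096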